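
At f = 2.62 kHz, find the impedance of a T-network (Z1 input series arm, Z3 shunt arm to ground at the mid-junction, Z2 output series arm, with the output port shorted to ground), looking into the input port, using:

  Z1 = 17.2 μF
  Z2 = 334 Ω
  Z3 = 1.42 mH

Step 1 — Angular frequency: ω = 2π·f = 2π·2620 = 1.646e+04 rad/s.
Step 2 — Component impedances:
  Z1: Z = 1/(jωC) = -j/(ω·C) = 0 - j3.532 Ω
  Z2: Z = R = 334 Ω
  Z3: Z = jωL = j·1.646e+04·0.00142 = 0 + j23.38 Ω
Step 3 — With the output port shorted to ground, the output series arm Z2 runs from the junction to ground; the shunt arm Z3 also runs from the junction to ground. They appear in parallel: Z3 || Z2 = 1.628 + j23.26 Ω.
Step 4 — Series with input arm Z1: Z_in = Z1 + (Z3 || Z2) = 1.628 + j19.73 Ω = 19.8∠85.3° Ω.

Z = 1.628 + j19.73 Ω = 19.8∠85.3° Ω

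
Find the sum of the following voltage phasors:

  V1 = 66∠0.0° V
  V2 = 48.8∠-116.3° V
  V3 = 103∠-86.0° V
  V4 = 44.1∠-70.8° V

Step 1 — Convert each phasor to rectangular form:
  V1 = 66·(cos(0.0°) + j·sin(0.0°)) = 66 V
  V2 = 48.8·(cos(-116.3°) + j·sin(-116.3°)) = -21.62 - j43.75 V
  V3 = 103·(cos(-86.0°) + j·sin(-86.0°)) = 7.185 - j102.7 V
  V4 = 44.1·(cos(-70.8°) + j·sin(-70.8°)) = 14.5 - j41.65 V
Step 2 — Sum components: V_total = 66.07 - j188.1 V.
Step 3 — Convert to polar: |V_total| = 199.4 V, ∠V_total = -70.7°.

V_total = 199.4∠-70.7° V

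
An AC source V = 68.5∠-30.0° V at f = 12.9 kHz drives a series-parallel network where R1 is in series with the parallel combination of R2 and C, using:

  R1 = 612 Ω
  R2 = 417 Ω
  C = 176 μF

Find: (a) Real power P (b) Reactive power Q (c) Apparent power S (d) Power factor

Step 1 — Angular frequency: ω = 2π·f = 2π·1.29e+04 = 8.105e+04 rad/s.
Step 2 — Component impedances:
  R1: Z = R = 612 Ω
  R2: Z = R = 417 Ω
  C: Z = 1/(jωC) = -j/(ω·C) = 0 - j0.0701 Ω
Step 3 — Parallel branch: R2 || C = 1/(1/R2 + 1/C) = 1.178e-05 - j0.0701 Ω.
Step 4 — Series with R1: Z_total = R1 + (R2 || C) = 612 - j0.0701 Ω = 612∠-0.0° Ω.
Step 5 — Source phasor: V = 68.5∠-30.0° V = 59.32 - j34.25 V.
Step 6 — Current: I = V / Z = 0.09694 - j0.05595 A = 0.1119∠-30.0° A.
Step 7 — Complex power: S = V·I* = 7.667 - j0.0008782 VA.
Step 8 — Real power: P = Re(S) = 7.667 W.
Step 9 — Reactive power: Q = Im(S) = -0.0008782 VAR.
Step 10 — Apparent power: |S| = 7.667 VA.
Step 11 — Power factor: PF = P/|S| = 1 (leading).

(a) P = 7.667 W  (b) Q = -0.0008782 VAR  (c) S = 7.667 VA  (d) PF = 1 (leading)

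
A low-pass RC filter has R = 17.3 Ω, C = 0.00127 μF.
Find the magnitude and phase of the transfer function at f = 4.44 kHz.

Step 1 — Angular frequency: ω = 2π·4440 = 2.79e+04 rad/s.
Step 2 — Transfer function: H(jω) = 1/(1 + jωRC).
Step 3 — Denominator: 1 + jωRC = 1 + j·2.79e+04·17.3·1.27e-09 = 1 + j0.0006129.
Step 4 — H = 1 - j0.0006129.
Step 5 — Magnitude: |H| = 1 (-0.0 dB); phase: φ = -0.0°.

|H| = 1 (-0.0 dB), φ = -0.0°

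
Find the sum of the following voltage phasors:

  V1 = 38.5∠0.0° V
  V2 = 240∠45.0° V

Step 1 — Convert each phasor to rectangular form:
  V1 = 38.5·(cos(0.0°) + j·sin(0.0°)) = 38.5 V
  V2 = 240·(cos(45.0°) + j·sin(45.0°)) = 169.7 + j169.7 V
Step 2 — Sum components: V_total = 208.2 + j169.7 V.
Step 3 — Convert to polar: |V_total| = 268.6 V, ∠V_total = 39.2°.

V_total = 268.6∠39.2° V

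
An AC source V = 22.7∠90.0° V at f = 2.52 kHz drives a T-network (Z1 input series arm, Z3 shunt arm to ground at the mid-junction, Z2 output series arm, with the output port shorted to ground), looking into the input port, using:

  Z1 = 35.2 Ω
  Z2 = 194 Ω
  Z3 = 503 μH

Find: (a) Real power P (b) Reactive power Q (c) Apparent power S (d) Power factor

Step 1 — Angular frequency: ω = 2π·f = 2π·2520 = 1.583e+04 rad/s.
Step 2 — Component impedances:
  Z1: Z = R = 35.2 Ω
  Z2: Z = R = 194 Ω
  Z3: Z = jωL = j·1.583e+04·0.000503 = 0 + j7.964 Ω
Step 3 — With the output port shorted to ground, the output series arm Z2 runs from the junction to ground; the shunt arm Z3 also runs from the junction to ground. They appear in parallel: Z3 || Z2 = 0.3264 + j7.951 Ω.
Step 4 — Series with input arm Z1: Z_in = Z1 + (Z3 || Z2) = 35.53 + j7.951 Ω = 36.41∠12.6° Ω.
Step 5 — Source phasor: V = 22.7∠90.0° V = 0 + j22.7 V.
Step 6 — Current: I = V / Z = 0.1362 + j0.6085 A = 0.6235∠77.4° A.
Step 7 — Complex power: S = V·I* = 13.81 + j3.091 VA.
Step 8 — Real power: P = Re(S) = 13.81 W.
Step 9 — Reactive power: Q = Im(S) = 3.091 VAR.
Step 10 — Apparent power: |S| = 14.15 VA.
Step 11 — Power factor: PF = P/|S| = 0.9759 (lagging).

(a) P = 13.81 W  (b) Q = 3.091 VAR  (c) S = 14.15 VA  (d) PF = 0.9759 (lagging)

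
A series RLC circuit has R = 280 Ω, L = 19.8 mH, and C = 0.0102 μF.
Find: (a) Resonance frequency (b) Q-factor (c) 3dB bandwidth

Step 1 — Resonance: ω₀ = 1/√(LC) = 1/√(0.0198·1.02e-08) = 7.037e+04 rad/s.
Step 2 — f₀ = ω₀/(2π) = 1.12e+04 Hz.
Step 3 — Series Q: Q = ω₀L/R = 7.037e+04·0.0198/280 = 4.976.
Step 4 — Bandwidth: Δω = ω₀/Q = 1.414e+04 rad/s; BW = Δω/(2π) = 2251 Hz.

(a) f₀ = 1.12e+04 Hz  (b) Q = 4.976  (c) BW = 2251 Hz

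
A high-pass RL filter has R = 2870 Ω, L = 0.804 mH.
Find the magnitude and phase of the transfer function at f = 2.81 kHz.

Step 1 — Angular frequency: ω = 2π·2810 = 1.766e+04 rad/s.
Step 2 — Transfer function: H(jω) = jωL/(R + jωL).
Step 3 — Numerator jωL = j·14.2; denominator R + jωL = 2870 + j14.2.
Step 4 — H = 2.446e-05 + j0.004946.
Step 5 — Magnitude: |H| = 0.004946 (-46.1 dB); phase: φ = 89.7°.

|H| = 0.004946 (-46.1 dB), φ = 89.7°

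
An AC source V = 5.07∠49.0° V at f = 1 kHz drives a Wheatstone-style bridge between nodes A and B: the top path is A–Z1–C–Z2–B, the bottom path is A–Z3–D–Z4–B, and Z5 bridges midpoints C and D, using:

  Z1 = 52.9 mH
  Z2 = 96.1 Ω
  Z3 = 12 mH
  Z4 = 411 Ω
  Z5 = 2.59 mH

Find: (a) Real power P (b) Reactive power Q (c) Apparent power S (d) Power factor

Step 1 — Angular frequency: ω = 2π·f = 2π·1000 = 6283 rad/s.
Step 2 — Component impedances:
  Z1: Z = jωL = j·6283·0.0529 = 0 + j332.4 Ω
  Z2: Z = R = 96.1 Ω
  Z3: Z = jωL = j·6283·0.012 = 0 + j75.4 Ω
  Z4: Z = R = 411 Ω
  Z5: Z = jωL = j·6283·0.00259 = 0 + j16.27 Ω
Step 3 — Bridge requires nodal analysis (the Z5 bridge couples midpoints C and D, so the two paths cannot be reduced to a simple series/parallel combination). Setting node B to ground and injecting 1 A at node A, the 3-node admittance system at A, C, D solves to V_A = Z_AB = 78.08 + j67.58 Ω = 103.3∠40.9° Ω.
Step 4 — Source phasor: V = 5.07∠49.0° V = 3.326 + j3.826 V.
Step 5 — Current: I = V / Z = 0.04861 + j0.006938 A = 0.0491∠8.1° A.
Step 6 — Complex power: S = V·I* = 0.1882 + j0.1629 VA.
Step 7 — Real power: P = Re(S) = 0.1882 W.
Step 8 — Reactive power: Q = Im(S) = 0.1629 VAR.
Step 9 — Apparent power: |S| = 0.2489 VA.
Step 10 — Power factor: PF = P/|S| = 0.7561 (lagging).

(a) P = 0.1882 W  (b) Q = 0.1629 VAR  (c) S = 0.2489 VA  (d) PF = 0.7561 (lagging)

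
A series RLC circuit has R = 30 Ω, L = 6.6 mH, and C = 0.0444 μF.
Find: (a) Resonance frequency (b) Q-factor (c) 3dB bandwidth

Step 1 — Resonance condition Im(Z)=0 gives ω₀ = 1/√(LC).
Step 2 — ω₀ = 1/√(0.0066·4.44e-08) = 5.842e+04 rad/s.
Step 3 — f₀ = ω₀/(2π) = 9297 Hz.
Step 4 — Series Q: Q = ω₀L/R = 5.842e+04·0.0066/30 = 12.85.
Step 5 — 3dB bandwidth: Δω = ω₀/Q = 4545 rad/s; BW = Δω/(2π) = 723.4 Hz.

(a) f₀ = 9297 Hz  (b) Q = 12.85  (c) BW = 723.4 Hz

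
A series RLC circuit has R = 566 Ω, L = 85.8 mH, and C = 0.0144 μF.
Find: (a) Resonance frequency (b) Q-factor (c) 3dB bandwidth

Step 1 — Resonance condition Im(Z)=0 gives ω₀ = 1/√(LC).
Step 2 — ω₀ = 1/√(0.0858·1.44e-08) = 2.845e+04 rad/s.
Step 3 — f₀ = ω₀/(2π) = 4528 Hz.
Step 4 — Series Q: Q = ω₀L/R = 2.845e+04·0.0858/566 = 4.313.
Step 5 — 3dB bandwidth: Δω = ω₀/Q = 6597 rad/s; BW = Δω/(2π) = 1050 Hz.

(a) f₀ = 4528 Hz  (b) Q = 4.313  (c) BW = 1050 Hz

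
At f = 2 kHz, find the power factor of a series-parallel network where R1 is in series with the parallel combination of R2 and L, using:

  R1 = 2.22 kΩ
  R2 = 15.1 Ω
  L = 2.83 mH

Step 1 — Angular frequency: ω = 2π·f = 2π·2000 = 1.257e+04 rad/s.
Step 2 — Component impedances:
  R1: Z = R = 2220 Ω
  R2: Z = R = 15.1 Ω
  L: Z = jωL = j·1.257e+04·0.00283 = 0 + j35.56 Ω
Step 3 — Parallel branch: R2 || L = 1/(1/R2 + 1/L) = 12.79 + j5.432 Ω.
Step 4 — Series with R1: Z_total = R1 + (R2 || L) = 2233 + j5.432 Ω = 2233∠0.1° Ω.
Step 5 — Power factor: PF = cos(φ) = Re(Z)/|Z| = 2233/2233 = 1.
Step 6 — Type: Im(Z) = 5.432 ⇒ lagging (phase φ = 0.1°).

PF = 1 (lagging, φ = 0.1°)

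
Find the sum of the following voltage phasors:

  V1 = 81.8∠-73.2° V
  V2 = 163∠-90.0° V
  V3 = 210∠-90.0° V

Step 1 — Convert each phasor to rectangular form:
  V1 = 81.8·(cos(-73.2°) + j·sin(-73.2°)) = 23.64 - j78.31 V
  V2 = 163·(cos(-90.0°) + j·sin(-90.0°)) = 0 - j163 V
  V3 = 210·(cos(-90.0°) + j·sin(-90.0°)) = 0 - j210 V
Step 2 — Sum components: V_total = 23.64 - j451.3 V.
Step 3 — Convert to polar: |V_total| = 451.9 V, ∠V_total = -87.0°.

V_total = 451.9∠-87.0° V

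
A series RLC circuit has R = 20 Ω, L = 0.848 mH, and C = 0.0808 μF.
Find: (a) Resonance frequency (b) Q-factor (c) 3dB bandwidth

Step 1 — Resonance condition Im(Z)=0 gives ω₀ = 1/√(LC).
Step 2 — ω₀ = 1/√(0.000848·8.08e-08) = 1.208e+05 rad/s.
Step 3 — f₀ = ω₀/(2π) = 1.923e+04 Hz.
Step 4 — Series Q: Q = ω₀L/R = 1.208e+05·0.000848/20 = 5.122.
Step 5 — 3dB bandwidth: Δω = ω₀/Q = 2.358e+04 rad/s; BW = Δω/(2π) = 3754 Hz.

(a) f₀ = 1.923e+04 Hz  (b) Q = 5.122  (c) BW = 3754 Hz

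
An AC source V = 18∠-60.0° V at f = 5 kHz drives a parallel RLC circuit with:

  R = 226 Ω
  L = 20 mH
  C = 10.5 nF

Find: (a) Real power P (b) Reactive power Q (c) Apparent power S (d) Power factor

Step 1 — Angular frequency: ω = 2π·f = 2π·5000 = 3.142e+04 rad/s.
Step 2 — Component impedances:
  R: Z = R = 226 Ω
  L: Z = jωL = j·3.142e+04·0.02 = 0 + j628.3 Ω
  C: Z = 1/(jωC) = -j/(ω·C) = 0 - j3032 Ω
Step 3 — Parallel combination: 1/Z_total = 1/R + 1/L + 1/C; Z_total = 209 + j59.6 Ω = 217.3∠15.9° Ω.
Step 4 — Source phasor: V = 18∠-60.0° V = 9 - j15.59 V.
Step 5 — Current: I = V / Z = 0.02016 - j0.08033 A = 0.08282∠-75.9° A.
Step 6 — Complex power: S = V·I* = 1.434 + j0.4088 VA.
Step 7 — Real power: P = Re(S) = 1.434 W.
Step 8 — Reactive power: Q = Im(S) = 0.4088 VAR.
Step 9 — Apparent power: |S| = 1.491 VA.
Step 10 — Power factor: PF = P/|S| = 0.9617 (lagging).

(a) P = 1.434 W  (b) Q = 0.4088 VAR  (c) S = 1.491 VA  (d) PF = 0.9617 (lagging)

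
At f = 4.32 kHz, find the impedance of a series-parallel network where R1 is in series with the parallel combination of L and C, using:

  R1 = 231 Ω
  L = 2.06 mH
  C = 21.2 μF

Step 1 — Angular frequency: ω = 2π·f = 2π·4320 = 2.714e+04 rad/s.
Step 2 — Component impedances:
  R1: Z = R = 231 Ω
  L: Z = jωL = j·2.714e+04·0.00206 = 0 + j55.92 Ω
  C: Z = 1/(jωC) = -j/(ω·C) = 0 - j1.738 Ω
Step 3 — Parallel branch: L || C = 1/(1/L + 1/C) = 0 - j1.794 Ω.
Step 4 — Series with R1: Z_total = R1 + (L || C) = 231 - j1.794 Ω = 231∠-0.4° Ω.

Z = 231 - j1.794 Ω = 231∠-0.4° Ω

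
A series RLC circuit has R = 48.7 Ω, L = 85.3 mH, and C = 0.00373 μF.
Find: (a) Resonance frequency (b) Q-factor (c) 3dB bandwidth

Step 1 — Resonance: ω₀ = 1/√(LC) = 1/√(0.0853·3.73e-09) = 5.606e+04 rad/s.
Step 2 — f₀ = ω₀/(2π) = 8923 Hz.
Step 3 — Series Q: Q = ω₀L/R = 5.606e+04·0.0853/48.7 = 98.2.
Step 4 — Bandwidth: Δω = ω₀/Q = 570.9 rad/s; BW = Δω/(2π) = 90.87 Hz.

(a) f₀ = 8923 Hz  (b) Q = 98.2  (c) BW = 90.87 Hz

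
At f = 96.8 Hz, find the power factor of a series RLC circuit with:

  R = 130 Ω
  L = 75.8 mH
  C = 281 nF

Step 1 — Angular frequency: ω = 2π·f = 2π·96.8 = 608.2 rad/s.
Step 2 — Component impedances:
  R: Z = R = 130 Ω
  L: Z = jωL = j·608.2·0.0758 = 0 + j46.1 Ω
  C: Z = 1/(jωC) = -j/(ω·C) = 0 - j5851 Ω
Step 3 — Series combination: Z_total = R + L + C = 130 - j5805 Ω = 5806∠-88.7° Ω.
Step 4 — Power factor: PF = cos(φ) = Re(Z)/|Z| = 130/5806 = 0.02239.
Step 5 — Type: Im(Z) = -5805 ⇒ leading (phase φ = -88.7°).

PF = 0.02239 (leading, φ = -88.7°)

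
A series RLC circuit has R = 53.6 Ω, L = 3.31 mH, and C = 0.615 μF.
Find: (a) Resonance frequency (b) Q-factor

Step 1 — Resonance condition Im(Z)=0 gives ω₀ = 1/√(LC).
Step 2 — ω₀ = 1/√(0.00331·6.15e-07) = 2.216e+04 rad/s.
Step 3 — f₀ = ω₀/(2π) = 3528 Hz.
Step 4 — Series Q: Q = ω₀L/R = 2.216e+04·0.00331/53.6 = 1.369.

(a) f₀ = 3528 Hz  (b) Q = 1.369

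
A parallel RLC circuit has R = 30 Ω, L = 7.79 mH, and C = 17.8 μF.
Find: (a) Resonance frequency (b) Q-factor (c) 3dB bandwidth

Step 1 — Resonance: ω₀ = 1/√(LC) = 1/√(0.00779·1.78e-05) = 2685 rad/s.
Step 2 — f₀ = ω₀/(2π) = 427.4 Hz.
Step 3 — Parallel Q: Q = R/(ω₀L) = 30/(2685·0.00779) = 1.434.
Step 4 — Bandwidth: Δω = ω₀/Q = 1873 rad/s; BW = Δω/(2π) = 298 Hz.

(a) f₀ = 427.4 Hz  (b) Q = 1.434  (c) BW = 298 Hz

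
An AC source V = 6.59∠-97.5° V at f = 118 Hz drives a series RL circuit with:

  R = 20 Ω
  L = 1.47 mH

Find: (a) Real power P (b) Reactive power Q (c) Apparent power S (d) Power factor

Step 1 — Angular frequency: ω = 2π·f = 2π·118 = 741.4 rad/s.
Step 2 — Component impedances:
  R: Z = R = 20 Ω
  L: Z = jωL = j·741.4·0.00147 = 0 + j1.09 Ω
Step 3 — Series combination: Z_total = R + L = 20 + j1.09 Ω = 20.03∠3.1° Ω.
Step 4 — Source phasor: V = 6.59∠-97.5° V = -0.8602 - j6.534 V.
Step 5 — Current: I = V / Z = -0.06063 - j0.3234 A = 0.329∠-100.6° A.
Step 6 — Complex power: S = V·I* = 2.165 + j0.118 VA.
Step 7 — Real power: P = Re(S) = 2.165 W.
Step 8 — Reactive power: Q = Im(S) = 0.118 VAR.
Step 9 — Apparent power: |S| = 2.168 VA.
Step 10 — Power factor: PF = P/|S| = 0.9985 (lagging).

(a) P = 2.165 W  (b) Q = 0.118 VAR  (c) S = 2.168 VA  (d) PF = 0.9985 (lagging)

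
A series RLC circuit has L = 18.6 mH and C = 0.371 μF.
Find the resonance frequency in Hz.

Step 1 — Resonance condition Im(Z)=0 gives ω₀ = 1/√(LC).
Step 2 — ω₀ = 1/√(0.0186·3.71e-07) = 1.204e+04 rad/s.
Step 3 — f₀ = ω₀/(2π) = 1916 Hz.

f₀ = 1916 Hz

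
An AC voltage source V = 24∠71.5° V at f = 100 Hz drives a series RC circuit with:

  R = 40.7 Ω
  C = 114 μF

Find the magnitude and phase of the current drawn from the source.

Step 1 — Angular frequency: ω = 2π·f = 2π·100 = 628.3 rad/s.
Step 2 — Component impedances:
  R: Z = R = 40.7 Ω
  C: Z = 1/(jωC) = -j/(ω·C) = 0 - j13.96 Ω
Step 3 — Series combination: Z_total = R + C = 40.7 - j13.96 Ω = 43.03∠-18.9° Ω.
Step 4 — Source phasor: V = 24∠71.5° V = 7.615 + j22.76 V.
Step 5 — Ohm's law: I = V / Z_total = (7.615 + j22.76) / (40.7 - j13.96) = -0.004216 + j0.5578 A.
Step 6 — Convert to polar: |I| = 0.5578 A, ∠I = 90.4°.

I = 0.5578∠90.4° A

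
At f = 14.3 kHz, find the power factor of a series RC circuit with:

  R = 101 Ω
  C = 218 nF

Step 1 — Angular frequency: ω = 2π·f = 2π·1.43e+04 = 8.985e+04 rad/s.
Step 2 — Component impedances:
  R: Z = R = 101 Ω
  C: Z = 1/(jωC) = -j/(ω·C) = 0 - j51.05 Ω
Step 3 — Series combination: Z_total = R + C = 101 - j51.05 Ω = 113.2∠-26.8° Ω.
Step 4 — Power factor: PF = cos(φ) = Re(Z)/|Z| = 101/113.17 = 0.8925.
Step 5 — Type: Im(Z) = -51.05 ⇒ leading (phase φ = -26.8°).

PF = 0.8925 (leading, φ = -26.8°)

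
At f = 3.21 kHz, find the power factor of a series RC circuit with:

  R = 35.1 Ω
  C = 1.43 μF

Step 1 — Angular frequency: ω = 2π·f = 2π·3210 = 2.017e+04 rad/s.
Step 2 — Component impedances:
  R: Z = R = 35.1 Ω
  C: Z = 1/(jωC) = -j/(ω·C) = 0 - j34.67 Ω
Step 3 — Series combination: Z_total = R + C = 35.1 - j34.67 Ω = 49.34∠-44.6° Ω.
Step 4 — Power factor: PF = cos(φ) = Re(Z)/|Z| = 35.1/49.34 = 0.7114.
Step 5 — Type: Im(Z) = -34.67 ⇒ leading (phase φ = -44.6°).

PF = 0.7114 (leading, φ = -44.6°)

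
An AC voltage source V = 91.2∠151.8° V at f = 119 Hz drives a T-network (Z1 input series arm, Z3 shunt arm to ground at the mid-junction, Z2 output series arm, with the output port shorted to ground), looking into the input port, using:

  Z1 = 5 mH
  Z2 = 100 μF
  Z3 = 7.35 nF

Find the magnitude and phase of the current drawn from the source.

Step 1 — Angular frequency: ω = 2π·f = 2π·119 = 747.7 rad/s.
Step 2 — Component impedances:
  Z1: Z = jωL = j·747.7·0.005 = 0 + j3.738 Ω
  Z2: Z = 1/(jωC) = -j/(ω·C) = 0 - j13.37 Ω
  Z3: Z = 1/(jωC) = -j/(ω·C) = 0 - j1.82e+05 Ω
Step 3 — With the output port shorted to ground, the output series arm Z2 runs from the junction to ground; the shunt arm Z3 also runs from the junction to ground. They appear in parallel: Z3 || Z2 = 0 - j13.37 Ω.
Step 4 — Series with input arm Z1: Z_in = Z1 + (Z3 || Z2) = 0 - j9.635 Ω = 9.635∠-90.0° Ω.
Step 5 — Source phasor: V = 91.2∠151.8° V = -80.37 + j43.1 V.
Step 6 — Ohm's law: I = V / Z_total = (-80.37 + j43.1) / (0 - j9.635) = -4.473 - j8.342 A.
Step 7 — Convert to polar: |I| = 9.466 A, ∠I = -118.2°.

I = 9.466∠-118.2° A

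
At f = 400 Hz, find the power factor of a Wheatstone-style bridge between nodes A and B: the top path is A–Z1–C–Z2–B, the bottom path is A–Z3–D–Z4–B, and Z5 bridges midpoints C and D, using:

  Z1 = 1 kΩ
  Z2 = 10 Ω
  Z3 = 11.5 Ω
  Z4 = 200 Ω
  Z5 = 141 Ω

Step 1 — Angular frequency: ω = 2π·f = 2π·400 = 2513 rad/s.
Step 2 — Component impedances:
  Z1: Z = R = 1000 Ω
  Z2: Z = R = 10 Ω
  Z3: Z = R = 11.5 Ω
  Z4: Z = R = 200 Ω
  Z5: Z = R = 141 Ω
Step 3 — Bridge requires nodal analysis (the Z5 bridge couples midpoints C and D, so the two paths cannot be reduced to a simple series/parallel combination). Setting node B to ground and injecting 1 A at node A, the 3-node admittance system at A, C, D solves to V_A = Z_AB = 89.84 Ω = 89.84∠0.0° Ω.
Step 4 — Power factor: PF = cos(φ) = Re(Z)/|Z| = 89.84/89.84 = 1.
Step 5 — Type: Im(Z) = 0 ⇒ unity (phase φ = 0.0°).

PF = 1 (unity, φ = 0.0°)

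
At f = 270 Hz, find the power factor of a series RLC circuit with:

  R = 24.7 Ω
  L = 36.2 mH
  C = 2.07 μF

Step 1 — Angular frequency: ω = 2π·f = 2π·270 = 1696 rad/s.
Step 2 — Component impedances:
  R: Z = R = 24.7 Ω
  L: Z = jωL = j·1696·0.0362 = 0 + j61.41 Ω
  C: Z = 1/(jωC) = -j/(ω·C) = 0 - j284.8 Ω
Step 3 — Series combination: Z_total = R + L + C = 24.7 - j223.4 Ω = 224.7∠-83.7° Ω.
Step 4 — Power factor: PF = cos(φ) = Re(Z)/|Z| = 24.7/224.7 = 0.1099.
Step 5 — Type: Im(Z) = -223.4 ⇒ leading (phase φ = -83.7°).

PF = 0.1099 (leading, φ = -83.7°)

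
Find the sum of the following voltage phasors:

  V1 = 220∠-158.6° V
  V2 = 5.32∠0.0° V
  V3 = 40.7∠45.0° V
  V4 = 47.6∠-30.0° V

Step 1 — Convert each phasor to rectangular form:
  V1 = 220·(cos(-158.6°) + j·sin(-158.6°)) = -204.8 - j80.27 V
  V2 = 5.32·(cos(0.0°) + j·sin(0.0°)) = 5.32 V
  V3 = 40.7·(cos(45.0°) + j·sin(45.0°)) = 28.78 + j28.78 V
  V4 = 47.6·(cos(-30.0°) + j·sin(-30.0°)) = 41.22 - j23.8 V
Step 2 — Sum components: V_total = -129.5 - j75.29 V.
Step 3 — Convert to polar: |V_total| = 149.8 V, ∠V_total = -149.8°.

V_total = 149.8∠-149.8° V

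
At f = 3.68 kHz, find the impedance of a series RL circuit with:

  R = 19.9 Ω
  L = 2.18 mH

Step 1 — Angular frequency: ω = 2π·f = 2π·3680 = 2.312e+04 rad/s.
Step 2 — Component impedances:
  R: Z = R = 19.9 Ω
  L: Z = jωL = j·2.312e+04·0.00218 = 0 + j50.41 Ω
Step 3 — Series combination: Z_total = R + L = 19.9 + j50.41 Ω = 54.19∠68.5° Ω.

Z = 19.9 + j50.41 Ω = 54.19∠68.5° Ω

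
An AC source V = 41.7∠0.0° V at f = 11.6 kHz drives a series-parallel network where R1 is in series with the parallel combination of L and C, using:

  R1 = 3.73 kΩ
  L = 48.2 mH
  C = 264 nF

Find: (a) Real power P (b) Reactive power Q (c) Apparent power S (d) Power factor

Step 1 — Angular frequency: ω = 2π·f = 2π·1.16e+04 = 7.288e+04 rad/s.
Step 2 — Component impedances:
  R1: Z = R = 3730 Ω
  L: Z = jωL = j·7.288e+04·0.0482 = 0 + j3513 Ω
  C: Z = 1/(jωC) = -j/(ω·C) = 0 - j51.97 Ω
Step 3 — Parallel branch: L || C = 1/(1/L + 1/C) = 0 - j52.75 Ω.
Step 4 — Series with R1: Z_total = R1 + (L || C) = 3730 - j52.75 Ω = 3730∠-0.8° Ω.
Step 5 — Source phasor: V = 41.7∠0.0° V = 41.7 V.
Step 6 — Current: I = V / Z = 0.01118 + j0.0001581 A = 0.01118∠0.8° A.
Step 7 — Complex power: S = V·I* = 0.4661 - j0.006592 VA.
Step 8 — Real power: P = Re(S) = 0.4661 W.
Step 9 — Reactive power: Q = Im(S) = -0.006592 VAR.
Step 10 — Apparent power: |S| = 0.4661 VA.
Step 11 — Power factor: PF = P/|S| = 0.9999 (leading).

(a) P = 0.4661 W  (b) Q = -0.006592 VAR  (c) S = 0.4661 VA  (d) PF = 0.9999 (leading)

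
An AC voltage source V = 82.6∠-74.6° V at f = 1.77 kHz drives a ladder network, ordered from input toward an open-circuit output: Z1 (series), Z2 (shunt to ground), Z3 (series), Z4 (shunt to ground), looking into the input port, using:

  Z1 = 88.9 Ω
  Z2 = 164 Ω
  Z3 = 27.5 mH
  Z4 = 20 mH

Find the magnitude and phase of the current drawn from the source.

Step 1 — Angular frequency: ω = 2π·f = 2π·1770 = 1.112e+04 rad/s.
Step 2 — Component impedances:
  Z1: Z = R = 88.9 Ω
  Z2: Z = R = 164 Ω
  Z3: Z = jωL = j·1.112e+04·0.0275 = 0 + j305.8 Ω
  Z4: Z = jωL = j·1.112e+04·0.02 = 0 + j222.4 Ω
Step 3 — Ladder network (open output): work backward from the far end, alternating series and parallel combinations. Z_in = 238.5 + j46.44 Ω = 243∠11.0° Ω.
Step 4 — Source phasor: V = 82.6∠-74.6° V = 21.93 - j79.63 V.
Step 5 — Ohm's law: I = V / Z_total = (21.93 - j79.63) / (238.5 + j46.44) = 0.02597 - j0.339 A.
Step 6 — Convert to polar: |I| = 0.34 A, ∠I = -85.6°.

I = 0.34∠-85.6° A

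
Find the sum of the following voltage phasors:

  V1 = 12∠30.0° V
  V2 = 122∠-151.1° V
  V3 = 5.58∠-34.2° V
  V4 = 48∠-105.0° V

Step 1 — Convert each phasor to rectangular form:
  V1 = 12·(cos(30.0°) + j·sin(30.0°)) = 10.39 + j6 V
  V2 = 122·(cos(-151.1°) + j·sin(-151.1°)) = -106.8 - j58.96 V
  V3 = 5.58·(cos(-34.2°) + j·sin(-34.2°)) = 4.615 - j3.136 V
  V4 = 48·(cos(-105.0°) + j·sin(-105.0°)) = -12.42 - j46.36 V
Step 2 — Sum components: V_total = -104.2 - j102.5 V.
Step 3 — Convert to polar: |V_total| = 146.2 V, ∠V_total = -135.5°.

V_total = 146.2∠-135.5° V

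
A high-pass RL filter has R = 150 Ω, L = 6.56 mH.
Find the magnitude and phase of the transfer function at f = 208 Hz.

Step 1 — Angular frequency: ω = 2π·208 = 1307 rad/s.
Step 2 — Transfer function: H(jω) = jωL/(R + jωL).
Step 3 — Numerator jωL = j·8.573; denominator R + jωL = 150 + j8.573.
Step 4 — H = 0.003256 + j0.05697.
Step 5 — Magnitude: |H| = 0.05706 (-24.9 dB); phase: φ = 86.7°.

|H| = 0.05706 (-24.9 dB), φ = 86.7°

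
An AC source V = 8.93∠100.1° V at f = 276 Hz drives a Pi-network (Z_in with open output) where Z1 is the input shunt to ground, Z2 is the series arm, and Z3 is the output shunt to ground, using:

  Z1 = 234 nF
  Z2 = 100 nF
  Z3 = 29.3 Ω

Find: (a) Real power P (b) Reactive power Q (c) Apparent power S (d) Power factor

Step 1 — Angular frequency: ω = 2π·f = 2π·276 = 1734 rad/s.
Step 2 — Component impedances:
  Z1: Z = 1/(jωC) = -j/(ω·C) = 0 - j2464 Ω
  Z2: Z = 1/(jωC) = -j/(ω·C) = 0 - j5766 Ω
  Z3: Z = R = 29.3 Ω
Step 3 — With open output, the series arm Z2 and the output shunt Z3 appear in series to ground: Z2 + Z3 = 29.3 - j5766 Ω.
Step 4 — Parallel with input shunt Z1: Z_in = Z1 || (Z2 + Z3) = 2.626 - j1727 Ω = 1727∠-89.9° Ω.
Step 5 — Source phasor: V = 8.93∠100.1° V = -1.566 + j8.792 V.
Step 6 — Current: I = V / Z = -0.005094 - j0.0008993 A = 0.005172∠-170.0° A.
Step 7 — Complex power: S = V·I* = 7.026e-05 - j0.04619 VA.
Step 8 — Real power: P = Re(S) = 7.026e-05 W.
Step 9 — Reactive power: Q = Im(S) = -0.04619 VAR.
Step 10 — Apparent power: |S| = 0.04619 VA.
Step 11 — Power factor: PF = P/|S| = 0.001521 (leading).

(a) P = 7.026e-05 W  (b) Q = -0.04619 VAR  (c) S = 0.04619 VA  (d) PF = 0.001521 (leading)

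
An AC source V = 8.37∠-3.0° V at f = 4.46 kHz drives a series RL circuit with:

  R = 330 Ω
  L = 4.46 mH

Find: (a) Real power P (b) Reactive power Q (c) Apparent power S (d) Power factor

Step 1 — Angular frequency: ω = 2π·f = 2π·4460 = 2.802e+04 rad/s.
Step 2 — Component impedances:
  R: Z = R = 330 Ω
  L: Z = jωL = j·2.802e+04·0.00446 = 0 + j125 Ω
Step 3 — Series combination: Z_total = R + L = 330 + j125 Ω = 352.9∠20.7° Ω.
Step 4 — Source phasor: V = 8.37∠-3.0° V = 8.359 - j0.4381 V.
Step 5 — Current: I = V / Z = 0.02171 - j0.00955 A = 0.02372∠-23.7° A.
Step 6 — Complex power: S = V·I* = 0.1857 + j0.07032 VA.
Step 7 — Real power: P = Re(S) = 0.1857 W.
Step 8 — Reactive power: Q = Im(S) = 0.07032 VAR.
Step 9 — Apparent power: |S| = 0.1985 VA.
Step 10 — Power factor: PF = P/|S| = 0.9352 (lagging).

(a) P = 0.1857 W  (b) Q = 0.07032 VAR  (c) S = 0.1985 VA  (d) PF = 0.9352 (lagging)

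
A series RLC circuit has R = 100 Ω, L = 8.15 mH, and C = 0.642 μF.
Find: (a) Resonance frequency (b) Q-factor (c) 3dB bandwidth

Step 1 — Resonance: ω₀ = 1/√(LC) = 1/√(0.00815·6.42e-07) = 1.382e+04 rad/s.
Step 2 — f₀ = ω₀/(2π) = 2200 Hz.
Step 3 — Series Q: Q = ω₀L/R = 1.382e+04·0.00815/100 = 1.127.
Step 4 — Bandwidth: Δω = ω₀/Q = 1.227e+04 rad/s; BW = Δω/(2π) = 1953 Hz.

(a) f₀ = 2200 Hz  (b) Q = 1.127  (c) BW = 1953 Hz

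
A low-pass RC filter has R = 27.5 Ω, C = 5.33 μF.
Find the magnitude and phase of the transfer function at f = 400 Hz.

Step 1 — Angular frequency: ω = 2π·400 = 2513 rad/s.
Step 2 — Transfer function: H(jω) = 1/(1 + jωRC).
Step 3 — Denominator: 1 + jωRC = 1 + j·2513·27.5·5.33e-06 = 1 + j0.3684.
Step 4 — H = 0.8805 - j0.3244.
Step 5 — Magnitude: |H| = 0.9384 (-0.6 dB); phase: φ = -20.2°.

|H| = 0.9384 (-0.6 dB), φ = -20.2°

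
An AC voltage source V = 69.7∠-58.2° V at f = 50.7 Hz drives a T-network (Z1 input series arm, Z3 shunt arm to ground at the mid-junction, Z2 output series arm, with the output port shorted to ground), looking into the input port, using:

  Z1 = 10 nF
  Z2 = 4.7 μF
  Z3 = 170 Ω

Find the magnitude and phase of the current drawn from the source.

Step 1 — Angular frequency: ω = 2π·f = 2π·50.7 = 318.6 rad/s.
Step 2 — Component impedances:
  Z1: Z = 1/(jωC) = -j/(ω·C) = 0 - j3.139e+05 Ω
  Z2: Z = 1/(jωC) = -j/(ω·C) = 0 - j667.9 Ω
  Z3: Z = R = 170 Ω
Step 3 — With the output port shorted to ground, the output series arm Z2 runs from the junction to ground; the shunt arm Z3 also runs from the junction to ground. They appear in parallel: Z3 || Z2 = 159.7 - j40.64 Ω.
Step 4 — Series with input arm Z1: Z_in = Z1 + (Z3 || Z2) = 159.7 - j3.14e+05 Ω = 3.14e+05∠-90.0° Ω.
Step 5 — Source phasor: V = 69.7∠-58.2° V = 36.73 - j59.24 V.
Step 6 — Ohm's law: I = V / Z_total = (36.73 - j59.24) / (159.7 - j3.14e+05) = 0.0001887 + j0.0001169 A.
Step 7 — Convert to polar: |I| = 0.000222 A, ∠I = 31.8°.

I = 0.000222∠31.8° A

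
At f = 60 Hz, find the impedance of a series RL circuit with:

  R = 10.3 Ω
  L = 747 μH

Step 1 — Angular frequency: ω = 2π·f = 2π·60 = 377 rad/s.
Step 2 — Component impedances:
  R: Z = R = 10.3 Ω
  L: Z = jωL = j·377·0.000747 = 0 + j0.2816 Ω
Step 3 — Series combination: Z_total = R + L = 10.3 + j0.2816 Ω = 10.3∠1.6° Ω.

Z = 10.3 + j0.2816 Ω = 10.3∠1.6° Ω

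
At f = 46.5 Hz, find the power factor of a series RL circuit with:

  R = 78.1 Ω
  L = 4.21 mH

Step 1 — Angular frequency: ω = 2π·f = 2π·46.5 = 292.2 rad/s.
Step 2 — Component impedances:
  R: Z = R = 78.1 Ω
  L: Z = jωL = j·292.2·0.00421 = 0 + j1.23 Ω
Step 3 — Series combination: Z_total = R + L = 78.1 + j1.23 Ω = 78.11∠0.9° Ω.
Step 4 — Power factor: PF = cos(φ) = Re(Z)/|Z| = 78.1/78.11 = 0.9999.
Step 5 — Type: Im(Z) = 1.23 ⇒ lagging (phase φ = 0.9°).

PF = 0.9999 (lagging, φ = 0.9°)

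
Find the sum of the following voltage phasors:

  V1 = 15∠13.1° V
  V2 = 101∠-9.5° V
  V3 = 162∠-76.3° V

Step 1 — Convert each phasor to rectangular form:
  V1 = 15·(cos(13.1°) + j·sin(13.1°)) = 14.61 + j3.4 V
  V2 = 101·(cos(-9.5°) + j·sin(-9.5°)) = 99.61 - j16.67 V
  V3 = 162·(cos(-76.3°) + j·sin(-76.3°)) = 38.37 - j157.4 V
Step 2 — Sum components: V_total = 152.6 - j170.7 V.
Step 3 — Convert to polar: |V_total| = 228.9 V, ∠V_total = -48.2°.

V_total = 228.9∠-48.2° V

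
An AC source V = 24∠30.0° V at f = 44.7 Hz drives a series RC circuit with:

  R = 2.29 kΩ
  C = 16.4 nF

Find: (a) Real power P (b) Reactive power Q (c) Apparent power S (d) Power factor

Step 1 — Angular frequency: ω = 2π·f = 2π·44.7 = 280.9 rad/s.
Step 2 — Component impedances:
  R: Z = R = 2290 Ω
  C: Z = 1/(jωC) = -j/(ω·C) = 0 - j2.171e+05 Ω
Step 3 — Series combination: Z_total = R + C = 2290 - j2.171e+05 Ω = 2.171e+05∠-89.4° Ω.
Step 4 — Source phasor: V = 24∠30.0° V = 20.78 + j12 V.
Step 5 — Current: I = V / Z = -5.426e-05 + j9.631e-05 A = 0.0001105∠119.4° A.
Step 6 — Complex power: S = V·I* = 2.798e-05 - j0.002653 VA.
Step 7 — Real power: P = Re(S) = 2.798e-05 W.
Step 8 — Reactive power: Q = Im(S) = -0.002653 VAR.
Step 9 — Apparent power: |S| = 0.002653 VA.
Step 10 — Power factor: PF = P/|S| = 0.01055 (leading).

(a) P = 2.798e-05 W  (b) Q = -0.002653 VAR  (c) S = 0.002653 VA  (d) PF = 0.01055 (leading)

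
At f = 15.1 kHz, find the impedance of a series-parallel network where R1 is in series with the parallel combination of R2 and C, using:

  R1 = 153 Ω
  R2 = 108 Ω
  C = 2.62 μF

Step 1 — Angular frequency: ω = 2π·f = 2π·1.51e+04 = 9.488e+04 rad/s.
Step 2 — Component impedances:
  R1: Z = R = 153 Ω
  R2: Z = R = 108 Ω
  C: Z = 1/(jωC) = -j/(ω·C) = 0 - j4.023 Ω
Step 3 — Parallel branch: R2 || C = 1/(1/R2 + 1/C) = 0.1496 - j4.017 Ω.
Step 4 — Series with R1: Z_total = R1 + (R2 || C) = 153.1 - j4.017 Ω = 153.2∠-1.5° Ω.

Z = 153.1 - j4.017 Ω = 153.2∠-1.5° Ω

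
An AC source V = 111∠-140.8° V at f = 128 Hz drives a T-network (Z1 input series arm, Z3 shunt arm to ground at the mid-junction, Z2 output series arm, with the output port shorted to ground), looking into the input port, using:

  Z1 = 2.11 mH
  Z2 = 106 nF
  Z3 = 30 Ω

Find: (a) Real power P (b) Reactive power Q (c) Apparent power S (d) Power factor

Step 1 — Angular frequency: ω = 2π·f = 2π·128 = 804.2 rad/s.
Step 2 — Component impedances:
  Z1: Z = jωL = j·804.2·0.00211 = 0 + j1.697 Ω
  Z2: Z = 1/(jωC) = -j/(ω·C) = 0 - j1.173e+04 Ω
  Z3: Z = R = 30 Ω
Step 3 — With the output port shorted to ground, the output series arm Z2 runs from the junction to ground; the shunt arm Z3 also runs from the junction to ground. They appear in parallel: Z3 || Z2 = 30 - j0.07672 Ω.
Step 4 — Series with input arm Z1: Z_in = Z1 + (Z3 || Z2) = 30 + j1.62 Ω = 30.04∠3.1° Ω.
Step 5 — Source phasor: V = 111∠-140.8° V = -86.02 - j70.16 V.
Step 6 — Current: I = V / Z = -2.985 - j2.177 A = 3.695∠-143.9° A.
Step 7 — Complex power: S = V·I* = 409.5 + j22.12 VA.
Step 8 — Real power: P = Re(S) = 409.5 W.
Step 9 — Reactive power: Q = Im(S) = 22.12 VAR.
Step 10 — Apparent power: |S| = 410.1 VA.
Step 11 — Power factor: PF = P/|S| = 0.9985 (lagging).

(a) P = 409.5 W  (b) Q = 22.12 VAR  (c) S = 410.1 VA  (d) PF = 0.9985 (lagging)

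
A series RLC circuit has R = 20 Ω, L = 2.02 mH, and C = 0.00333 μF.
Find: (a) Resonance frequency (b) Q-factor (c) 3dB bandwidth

Step 1 — Resonance: ω₀ = 1/√(LC) = 1/√(0.00202·3.33e-09) = 3.856e+05 rad/s.
Step 2 — f₀ = ω₀/(2π) = 6.137e+04 Hz.
Step 3 — Series Q: Q = ω₀L/R = 3.856e+05·0.00202/20 = 38.94.
Step 4 — Bandwidth: Δω = ω₀/Q = 9901 rad/s; BW = Δω/(2π) = 1576 Hz.

(a) f₀ = 6.137e+04 Hz  (b) Q = 38.94  (c) BW = 1576 Hz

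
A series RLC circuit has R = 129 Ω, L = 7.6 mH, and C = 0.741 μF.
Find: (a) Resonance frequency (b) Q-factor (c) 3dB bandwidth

Step 1 — Resonance: ω₀ = 1/√(LC) = 1/√(0.0076·7.41e-07) = 1.333e+04 rad/s.
Step 2 — f₀ = ω₀/(2π) = 2121 Hz.
Step 3 — Series Q: Q = ω₀L/R = 1.333e+04·0.0076/129 = 0.7851.
Step 4 — Bandwidth: Δω = ω₀/Q = 1.697e+04 rad/s; BW = Δω/(2π) = 2701 Hz.

(a) f₀ = 2121 Hz  (b) Q = 0.7851  (c) BW = 2701 Hz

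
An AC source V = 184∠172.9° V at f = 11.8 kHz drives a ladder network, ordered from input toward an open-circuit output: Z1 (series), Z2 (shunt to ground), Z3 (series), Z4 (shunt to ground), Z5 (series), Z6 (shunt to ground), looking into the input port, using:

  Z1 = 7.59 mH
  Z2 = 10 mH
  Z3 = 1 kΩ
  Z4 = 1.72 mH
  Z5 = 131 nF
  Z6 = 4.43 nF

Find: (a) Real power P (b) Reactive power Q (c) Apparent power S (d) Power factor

Step 1 — Angular frequency: ω = 2π·f = 2π·1.18e+04 = 7.414e+04 rad/s.
Step 2 — Component impedances:
  Z1: Z = jωL = j·7.414e+04·0.00759 = 0 + j562.7 Ω
  Z2: Z = jωL = j·7.414e+04·0.01 = 0 + j741.4 Ω
  Z3: Z = R = 1000 Ω
  Z4: Z = jωL = j·7.414e+04·0.00172 = 0 + j127.5 Ω
  Z5: Z = 1/(jωC) = -j/(ω·C) = 0 - j103 Ω
  Z6: Z = 1/(jωC) = -j/(ω·C) = 0 - j3045 Ω
Step 3 — Ladder network (open output): work backward from the far end, alternating series and parallel combinations. Z_in = 311.5 + j1032 Ω = 1078∠73.2° Ω.
Step 4 — Source phasor: V = 184∠172.9° V = -182.6 + j22.74 V.
Step 5 — Current: I = V / Z = -0.02877 + j0.1683 A = 0.1707∠99.7° A.
Step 6 — Complex power: S = V·I* = 9.08 + j30.07 VA.
Step 7 — Real power: P = Re(S) = 9.08 W.
Step 8 — Reactive power: Q = Im(S) = 30.07 VAR.
Step 9 — Apparent power: |S| = 31.41 VA.
Step 10 — Power factor: PF = P/|S| = 0.2891 (lagging).

(a) P = 9.08 W  (b) Q = 30.07 VAR  (c) S = 31.41 VA  (d) PF = 0.2891 (lagging)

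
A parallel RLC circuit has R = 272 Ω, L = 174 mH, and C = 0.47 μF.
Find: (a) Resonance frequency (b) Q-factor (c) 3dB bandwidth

Step 1 — Resonance: ω₀ = 1/√(LC) = 1/√(0.174·4.7e-07) = 3497 rad/s.
Step 2 — f₀ = ω₀/(2π) = 556.5 Hz.
Step 3 — Parallel Q: Q = R/(ω₀L) = 272/(3497·0.174) = 0.447.
Step 4 — Bandwidth: Δω = ω₀/Q = 7822 rad/s; BW = Δω/(2π) = 1245 Hz.

(a) f₀ = 556.5 Hz  (b) Q = 0.447  (c) BW = 1245 Hz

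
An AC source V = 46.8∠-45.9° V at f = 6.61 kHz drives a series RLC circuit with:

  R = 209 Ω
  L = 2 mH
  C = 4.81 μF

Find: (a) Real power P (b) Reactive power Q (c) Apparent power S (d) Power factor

Step 1 — Angular frequency: ω = 2π·f = 2π·6610 = 4.153e+04 rad/s.
Step 2 — Component impedances:
  R: Z = R = 209 Ω
  L: Z = jωL = j·4.153e+04·0.002 = 0 + j83.06 Ω
  C: Z = 1/(jωC) = -j/(ω·C) = 0 - j5.006 Ω
Step 3 — Series combination: Z_total = R + L + C = 209 + j78.06 Ω = 223.1∠20.5° Ω.
Step 4 — Source phasor: V = 46.8∠-45.9° V = 32.57 - j33.61 V.
Step 5 — Current: I = V / Z = 0.08405 - j0.1922 A = 0.2098∠-66.4° A.
Step 6 — Complex power: S = V·I* = 9.197 + j3.435 VA.
Step 7 — Real power: P = Re(S) = 9.197 W.
Step 8 — Reactive power: Q = Im(S) = 3.435 VAR.
Step 9 — Apparent power: |S| = 9.817 VA.
Step 10 — Power factor: PF = P/|S| = 0.9368 (lagging).

(a) P = 9.197 W  (b) Q = 3.435 VAR  (c) S = 9.817 VA  (d) PF = 0.9368 (lagging)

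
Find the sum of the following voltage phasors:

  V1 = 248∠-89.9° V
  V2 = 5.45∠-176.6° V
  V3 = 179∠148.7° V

Step 1 — Convert each phasor to rectangular form:
  V1 = 248·(cos(-89.9°) + j·sin(-89.9°)) = 0.4328 - j248 V
  V2 = 5.45·(cos(-176.6°) + j·sin(-176.6°)) = -5.44 - j0.3232 V
  V3 = 179·(cos(148.7°) + j·sin(148.7°)) = -152.9 + j92.99 V
Step 2 — Sum components: V_total = -158 - j155.3 V.
Step 3 — Convert to polar: |V_total| = 221.5 V, ∠V_total = -135.5°.

V_total = 221.5∠-135.5° V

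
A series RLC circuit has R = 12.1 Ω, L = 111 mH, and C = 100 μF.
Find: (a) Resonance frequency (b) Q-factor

Step 1 — Resonance condition Im(Z)=0 gives ω₀ = 1/√(LC).
Step 2 — ω₀ = 1/√(0.111·0.0001) = 300.2 rad/s.
Step 3 — f₀ = ω₀/(2π) = 47.77 Hz.
Step 4 — Series Q: Q = ω₀L/R = 300.2·0.111/12.1 = 2.753.

(a) f₀ = 47.77 Hz  (b) Q = 2.753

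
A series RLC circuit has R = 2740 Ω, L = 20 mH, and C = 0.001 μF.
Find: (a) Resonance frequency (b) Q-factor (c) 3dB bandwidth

Step 1 — Resonance: ω₀ = 1/√(LC) = 1/√(0.02·1e-09) = 2.236e+05 rad/s.
Step 2 — f₀ = ω₀/(2π) = 3.559e+04 Hz.
Step 3 — Series Q: Q = ω₀L/R = 2.236e+05·0.02/2740 = 1.632.
Step 4 — Bandwidth: Δω = ω₀/Q = 1.37e+05 rad/s; BW = Δω/(2π) = 2.18e+04 Hz.

(a) f₀ = 3.559e+04 Hz  (b) Q = 1.632  (c) BW = 2.18e+04 Hz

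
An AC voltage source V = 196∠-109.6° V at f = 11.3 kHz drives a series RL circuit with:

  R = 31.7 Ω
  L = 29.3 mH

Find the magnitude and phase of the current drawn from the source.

Step 1 — Angular frequency: ω = 2π·f = 2π·1.13e+04 = 7.1e+04 rad/s.
Step 2 — Component impedances:
  R: Z = R = 31.7 Ω
  L: Z = jωL = j·7.1e+04·0.0293 = 0 + j2080 Ω
Step 3 — Series combination: Z_total = R + L = 31.7 + j2080 Ω = 2081∠89.1° Ω.
Step 4 — Source phasor: V = 196∠-109.6° V = -65.75 - j184.6 V.
Step 5 — Ohm's law: I = V / Z_total = (-65.75 - j184.6) / (31.7 + j2080) = -0.08922 + j0.03025 A.
Step 6 — Convert to polar: |I| = 0.09421 A, ∠I = 161.3°.

I = 0.09421∠161.3° A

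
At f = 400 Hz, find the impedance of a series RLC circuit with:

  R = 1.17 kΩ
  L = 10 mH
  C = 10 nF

Step 1 — Angular frequency: ω = 2π·f = 2π·400 = 2513 rad/s.
Step 2 — Component impedances:
  R: Z = R = 1170 Ω
  L: Z = jωL = j·2513·0.01 = 0 + j25.13 Ω
  C: Z = 1/(jωC) = -j/(ω·C) = 0 - j3.979e+04 Ω
Step 3 — Series combination: Z_total = R + L + C = 1170 - j3.976e+04 Ω = 3.978e+04∠-88.3° Ω.

Z = 1170 - j3.976e+04 Ω = 3.978e+04∠-88.3° Ω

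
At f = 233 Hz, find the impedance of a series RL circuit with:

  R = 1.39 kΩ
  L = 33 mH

Step 1 — Angular frequency: ω = 2π·f = 2π·233 = 1464 rad/s.
Step 2 — Component impedances:
  R: Z = R = 1390 Ω
  L: Z = jωL = j·1464·0.033 = 0 + j48.31 Ω
Step 3 — Series combination: Z_total = R + L = 1390 + j48.31 Ω = 1391∠2.0° Ω.

Z = 1390 + j48.31 Ω = 1391∠2.0° Ω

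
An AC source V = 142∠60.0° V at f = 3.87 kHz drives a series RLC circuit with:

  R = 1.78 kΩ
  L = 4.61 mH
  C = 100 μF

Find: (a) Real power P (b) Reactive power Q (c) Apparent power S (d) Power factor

Step 1 — Angular frequency: ω = 2π·f = 2π·3870 = 2.432e+04 rad/s.
Step 2 — Component impedances:
  R: Z = R = 1780 Ω
  L: Z = jωL = j·2.432e+04·0.00461 = 0 + j112.1 Ω
  C: Z = 1/(jωC) = -j/(ω·C) = 0 - j0.4113 Ω
Step 3 — Series combination: Z_total = R + L + C = 1780 + j111.7 Ω = 1784∠3.6° Ω.
Step 4 — Source phasor: V = 142∠60.0° V = 71 + j123 V.
Step 5 — Current: I = V / Z = 0.04405 + j0.06632 A = 0.07962∠56.4° A.
Step 6 — Complex power: S = V·I* = 11.28 + j0.708 VA.
Step 7 — Real power: P = Re(S) = 11.28 W.
Step 8 — Reactive power: Q = Im(S) = 0.708 VAR.
Step 9 — Apparent power: |S| = 11.31 VA.
Step 10 — Power factor: PF = P/|S| = 0.998 (lagging).

(a) P = 11.28 W  (b) Q = 0.708 VAR  (c) S = 11.31 VA  (d) PF = 0.998 (lagging)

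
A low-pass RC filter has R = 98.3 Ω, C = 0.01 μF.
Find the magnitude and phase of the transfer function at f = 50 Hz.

Step 1 — Angular frequency: ω = 2π·50 = 314.2 rad/s.
Step 2 — Transfer function: H(jω) = 1/(1 + jωRC).
Step 3 — Denominator: 1 + jωRC = 1 + j·314.2·98.3·1e-08 = 1 + j0.0003088.
Step 4 — H = 1 - j0.0003088.
Step 5 — Magnitude: |H| = 1 (-0.0 dB); phase: φ = -0.0°.

|H| = 1 (-0.0 dB), φ = -0.0°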